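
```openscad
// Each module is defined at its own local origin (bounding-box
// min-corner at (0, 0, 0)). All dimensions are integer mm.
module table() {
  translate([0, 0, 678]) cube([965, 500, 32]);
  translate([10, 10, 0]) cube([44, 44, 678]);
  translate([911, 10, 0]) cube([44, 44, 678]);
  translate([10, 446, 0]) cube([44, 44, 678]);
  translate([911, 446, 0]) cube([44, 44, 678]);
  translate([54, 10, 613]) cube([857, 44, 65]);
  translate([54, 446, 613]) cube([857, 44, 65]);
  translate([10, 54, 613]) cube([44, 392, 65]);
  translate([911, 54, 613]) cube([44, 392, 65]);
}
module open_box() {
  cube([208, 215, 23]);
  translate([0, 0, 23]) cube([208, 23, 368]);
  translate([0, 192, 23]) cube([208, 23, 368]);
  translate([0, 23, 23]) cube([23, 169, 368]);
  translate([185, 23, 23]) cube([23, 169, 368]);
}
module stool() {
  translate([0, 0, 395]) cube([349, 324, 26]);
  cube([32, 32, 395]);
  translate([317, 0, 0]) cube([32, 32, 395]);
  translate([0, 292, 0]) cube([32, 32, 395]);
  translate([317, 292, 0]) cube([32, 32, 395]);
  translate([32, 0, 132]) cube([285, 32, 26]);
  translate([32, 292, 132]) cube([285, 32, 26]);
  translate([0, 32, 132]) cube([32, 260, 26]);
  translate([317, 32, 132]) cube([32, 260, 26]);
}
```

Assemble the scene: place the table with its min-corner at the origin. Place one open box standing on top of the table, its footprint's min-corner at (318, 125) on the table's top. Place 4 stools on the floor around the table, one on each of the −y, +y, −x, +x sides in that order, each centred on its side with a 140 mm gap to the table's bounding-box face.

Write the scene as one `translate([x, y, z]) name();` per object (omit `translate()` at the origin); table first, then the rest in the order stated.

table();
translate([318, 125, 710]) open_box();
translate([308, -464, 0]) stool();
translate([308, 640, 0]) stool();
translate([-489, 88, 0]) stool();
translate([1105, 88, 0]) stool();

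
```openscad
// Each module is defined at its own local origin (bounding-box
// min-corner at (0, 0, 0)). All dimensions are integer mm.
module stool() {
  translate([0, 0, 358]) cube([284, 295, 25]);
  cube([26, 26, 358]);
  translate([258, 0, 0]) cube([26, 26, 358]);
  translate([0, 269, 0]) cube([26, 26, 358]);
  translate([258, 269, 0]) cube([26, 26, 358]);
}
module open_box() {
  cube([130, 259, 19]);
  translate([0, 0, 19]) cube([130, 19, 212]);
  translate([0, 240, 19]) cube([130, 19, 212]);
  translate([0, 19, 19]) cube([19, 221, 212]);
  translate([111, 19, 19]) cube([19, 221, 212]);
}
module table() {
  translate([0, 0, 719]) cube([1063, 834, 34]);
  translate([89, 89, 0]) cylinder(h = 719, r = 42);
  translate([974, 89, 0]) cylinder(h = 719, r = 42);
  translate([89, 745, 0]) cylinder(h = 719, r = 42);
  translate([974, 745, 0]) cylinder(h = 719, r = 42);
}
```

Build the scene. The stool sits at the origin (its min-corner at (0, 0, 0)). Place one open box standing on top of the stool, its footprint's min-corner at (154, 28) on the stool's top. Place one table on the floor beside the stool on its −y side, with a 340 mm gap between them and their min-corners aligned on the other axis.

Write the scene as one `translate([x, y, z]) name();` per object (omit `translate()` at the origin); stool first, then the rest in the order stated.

stool();
translate([154, 28, 383]) open_box();
translate([0, -1174, 0]) table();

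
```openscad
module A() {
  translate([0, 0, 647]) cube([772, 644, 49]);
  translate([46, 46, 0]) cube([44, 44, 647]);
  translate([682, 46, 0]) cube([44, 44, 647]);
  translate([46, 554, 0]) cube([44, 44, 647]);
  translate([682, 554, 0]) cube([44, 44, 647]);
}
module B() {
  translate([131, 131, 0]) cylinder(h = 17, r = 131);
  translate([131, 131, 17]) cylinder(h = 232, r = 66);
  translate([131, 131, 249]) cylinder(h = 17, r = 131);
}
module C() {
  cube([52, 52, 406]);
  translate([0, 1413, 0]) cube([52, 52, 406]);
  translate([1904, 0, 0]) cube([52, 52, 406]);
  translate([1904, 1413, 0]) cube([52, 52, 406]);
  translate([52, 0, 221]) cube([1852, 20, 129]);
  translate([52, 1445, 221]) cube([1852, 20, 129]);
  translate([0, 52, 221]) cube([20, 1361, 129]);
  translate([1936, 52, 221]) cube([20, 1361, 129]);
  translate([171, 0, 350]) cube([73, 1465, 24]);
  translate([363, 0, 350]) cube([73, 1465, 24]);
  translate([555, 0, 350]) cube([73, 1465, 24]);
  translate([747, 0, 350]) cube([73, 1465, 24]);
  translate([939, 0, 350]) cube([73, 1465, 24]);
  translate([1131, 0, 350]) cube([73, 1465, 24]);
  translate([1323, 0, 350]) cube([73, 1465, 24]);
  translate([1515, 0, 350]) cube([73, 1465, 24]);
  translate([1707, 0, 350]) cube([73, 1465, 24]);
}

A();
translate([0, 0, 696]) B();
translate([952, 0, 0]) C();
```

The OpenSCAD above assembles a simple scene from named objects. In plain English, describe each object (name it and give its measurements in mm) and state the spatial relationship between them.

A is a table: top 772 mm (x) × 644 mm (y), 49 mm thick, upper face at z = 696 mm, on four 44×44 mm square legs, each inset 46 mm from the nearest pair of top edges, running from z = 0 to the bottom of the top.

B is a spool: two coaxial disc flanges of radius 131 mm and thickness 17 mm, joined by a core cylinder of radius 66 mm and height 232 mm. The lower flange rests on z = 0 and the three cylinders share a vertical axis.

C is a bed frame 1956 mm long (x) by 1465 mm wide (y). Four 52×52 mm corner posts, 406 mm tall, at the corners of the footprint. Four rails of 20 mm thickness and 129 mm height run between adjacent posts with their undersides at z = 221 mm, their outer faces flush with the outside of the frame (the two x-running rails run between the posts' inner faces; the two y-running rails run between the posts' inner faces). 9 slats, each 73 mm wide (x) and 24 mm thick, lie across the top of the two x-running rails, running the full 1465 mm width of the frame in y; the slats are evenly spaced along x between the inner faces of the end posts with equal gaps (rounded down to the nearest mm) at the −x end and between each pair — any rounding remainder accumulates at the +x end.

The spool is on top of the table. The bed frame is on the floor beside the table on its +x side.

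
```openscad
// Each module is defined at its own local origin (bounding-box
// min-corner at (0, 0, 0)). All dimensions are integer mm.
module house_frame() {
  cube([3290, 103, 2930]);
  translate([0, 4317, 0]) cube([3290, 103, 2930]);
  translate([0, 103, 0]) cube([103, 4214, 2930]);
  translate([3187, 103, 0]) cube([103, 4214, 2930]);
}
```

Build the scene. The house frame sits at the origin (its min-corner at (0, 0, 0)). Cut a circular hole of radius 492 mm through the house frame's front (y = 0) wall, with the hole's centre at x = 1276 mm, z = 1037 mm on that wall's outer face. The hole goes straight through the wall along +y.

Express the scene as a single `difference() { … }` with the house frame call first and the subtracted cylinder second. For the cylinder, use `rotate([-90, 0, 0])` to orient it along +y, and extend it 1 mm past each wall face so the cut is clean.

difference() {
  house_frame();
  translate([1276, -1, 1037]) rotate([-90, 0, 0]) cylinder(h = 105, r = 492);
}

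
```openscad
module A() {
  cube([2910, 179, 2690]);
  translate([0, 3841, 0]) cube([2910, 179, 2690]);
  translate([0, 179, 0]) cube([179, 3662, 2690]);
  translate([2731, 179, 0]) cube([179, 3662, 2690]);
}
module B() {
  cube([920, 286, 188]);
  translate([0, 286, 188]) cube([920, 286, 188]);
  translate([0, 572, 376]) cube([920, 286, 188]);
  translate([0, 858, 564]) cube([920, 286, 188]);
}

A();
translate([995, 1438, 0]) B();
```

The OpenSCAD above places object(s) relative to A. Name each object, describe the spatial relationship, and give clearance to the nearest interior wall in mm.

Clearances: x = 816, y = 1259; minimum 816 mm.

A is a house frame. B is a staircase. The staircase sits inside the house frame, centred. The clearance to the nearest interior wall is 816 mm.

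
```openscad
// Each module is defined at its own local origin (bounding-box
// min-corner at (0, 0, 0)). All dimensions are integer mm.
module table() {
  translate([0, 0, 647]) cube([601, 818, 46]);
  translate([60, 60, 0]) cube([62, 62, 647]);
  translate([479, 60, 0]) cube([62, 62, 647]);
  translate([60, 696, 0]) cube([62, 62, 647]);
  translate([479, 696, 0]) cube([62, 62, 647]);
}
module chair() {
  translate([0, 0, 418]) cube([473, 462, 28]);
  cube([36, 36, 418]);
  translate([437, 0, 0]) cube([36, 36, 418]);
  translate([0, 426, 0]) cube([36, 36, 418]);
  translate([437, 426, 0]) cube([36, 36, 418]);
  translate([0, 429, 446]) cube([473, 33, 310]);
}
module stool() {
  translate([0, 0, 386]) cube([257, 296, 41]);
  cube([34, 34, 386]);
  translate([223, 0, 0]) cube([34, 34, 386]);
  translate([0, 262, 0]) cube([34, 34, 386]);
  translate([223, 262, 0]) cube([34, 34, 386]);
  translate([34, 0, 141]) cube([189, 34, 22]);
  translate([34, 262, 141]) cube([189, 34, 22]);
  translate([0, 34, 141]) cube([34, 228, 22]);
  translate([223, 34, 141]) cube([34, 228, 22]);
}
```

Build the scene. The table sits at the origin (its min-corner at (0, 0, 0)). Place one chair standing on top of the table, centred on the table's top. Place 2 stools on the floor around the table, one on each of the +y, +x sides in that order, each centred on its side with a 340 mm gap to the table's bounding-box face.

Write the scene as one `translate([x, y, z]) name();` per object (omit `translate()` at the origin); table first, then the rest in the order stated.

table();
translate([64, 178, 693]) chair();
translate([172, 1158, 0]) stool();
translate([941, 261, 0]) stool();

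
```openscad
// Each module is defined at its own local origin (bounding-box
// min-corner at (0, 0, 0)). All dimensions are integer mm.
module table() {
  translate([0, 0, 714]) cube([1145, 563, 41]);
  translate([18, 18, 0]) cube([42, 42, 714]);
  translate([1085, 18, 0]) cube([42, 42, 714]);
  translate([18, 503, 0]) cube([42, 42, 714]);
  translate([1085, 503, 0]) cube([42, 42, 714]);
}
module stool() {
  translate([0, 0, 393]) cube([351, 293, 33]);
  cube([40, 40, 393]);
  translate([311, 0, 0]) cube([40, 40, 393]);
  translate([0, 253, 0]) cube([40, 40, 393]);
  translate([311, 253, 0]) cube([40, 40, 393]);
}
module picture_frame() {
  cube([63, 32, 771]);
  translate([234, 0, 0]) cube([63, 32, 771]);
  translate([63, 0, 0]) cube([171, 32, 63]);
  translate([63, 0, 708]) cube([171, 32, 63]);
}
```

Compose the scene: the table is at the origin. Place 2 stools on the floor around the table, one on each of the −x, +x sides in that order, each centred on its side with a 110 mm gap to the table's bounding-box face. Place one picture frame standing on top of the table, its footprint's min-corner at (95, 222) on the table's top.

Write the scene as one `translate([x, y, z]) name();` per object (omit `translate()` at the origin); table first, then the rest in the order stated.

table();
translate([-461, 135, 0]) stool();
translate([1255, 135, 0]) stool();
translate([95, 222, 755]) picture_frame();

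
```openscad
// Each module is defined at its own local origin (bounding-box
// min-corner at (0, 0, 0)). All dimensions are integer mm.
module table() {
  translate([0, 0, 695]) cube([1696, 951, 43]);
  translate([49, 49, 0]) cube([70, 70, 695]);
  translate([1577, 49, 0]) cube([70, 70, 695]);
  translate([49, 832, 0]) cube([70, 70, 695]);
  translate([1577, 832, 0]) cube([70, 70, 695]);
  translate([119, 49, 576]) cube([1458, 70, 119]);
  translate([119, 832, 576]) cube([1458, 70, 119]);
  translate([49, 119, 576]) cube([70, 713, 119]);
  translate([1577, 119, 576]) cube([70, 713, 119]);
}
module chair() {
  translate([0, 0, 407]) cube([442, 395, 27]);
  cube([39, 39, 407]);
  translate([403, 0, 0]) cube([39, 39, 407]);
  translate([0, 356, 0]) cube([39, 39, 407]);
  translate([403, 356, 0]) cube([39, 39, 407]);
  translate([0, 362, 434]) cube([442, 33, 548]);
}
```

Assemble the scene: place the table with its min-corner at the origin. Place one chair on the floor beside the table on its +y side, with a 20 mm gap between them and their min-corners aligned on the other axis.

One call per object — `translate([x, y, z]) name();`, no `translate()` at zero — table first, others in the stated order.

table();
translate([0, 971, 0]) chair();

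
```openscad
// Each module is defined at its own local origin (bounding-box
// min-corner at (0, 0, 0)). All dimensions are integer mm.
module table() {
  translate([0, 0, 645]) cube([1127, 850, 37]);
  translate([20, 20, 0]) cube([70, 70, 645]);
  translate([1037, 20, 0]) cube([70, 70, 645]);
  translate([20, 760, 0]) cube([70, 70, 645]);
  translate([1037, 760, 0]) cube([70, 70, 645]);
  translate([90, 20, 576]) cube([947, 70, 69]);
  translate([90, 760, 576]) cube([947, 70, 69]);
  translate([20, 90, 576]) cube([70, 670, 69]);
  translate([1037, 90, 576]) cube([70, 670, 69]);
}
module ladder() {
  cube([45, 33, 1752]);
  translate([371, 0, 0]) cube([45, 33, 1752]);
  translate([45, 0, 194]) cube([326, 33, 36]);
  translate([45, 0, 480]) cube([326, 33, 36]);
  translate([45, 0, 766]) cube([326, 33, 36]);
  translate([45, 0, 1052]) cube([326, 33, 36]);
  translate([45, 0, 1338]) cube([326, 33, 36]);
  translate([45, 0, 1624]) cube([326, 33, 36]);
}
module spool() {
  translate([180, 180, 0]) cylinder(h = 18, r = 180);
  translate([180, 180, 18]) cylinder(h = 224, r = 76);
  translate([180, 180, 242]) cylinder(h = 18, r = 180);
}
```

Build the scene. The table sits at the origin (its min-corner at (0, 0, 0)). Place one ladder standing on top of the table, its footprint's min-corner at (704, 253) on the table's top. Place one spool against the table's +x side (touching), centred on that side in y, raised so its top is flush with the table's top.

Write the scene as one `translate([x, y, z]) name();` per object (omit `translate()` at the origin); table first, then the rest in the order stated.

table();
translate([704, 253, 682]) ladder();
translate([1127, 245, 422]) spool();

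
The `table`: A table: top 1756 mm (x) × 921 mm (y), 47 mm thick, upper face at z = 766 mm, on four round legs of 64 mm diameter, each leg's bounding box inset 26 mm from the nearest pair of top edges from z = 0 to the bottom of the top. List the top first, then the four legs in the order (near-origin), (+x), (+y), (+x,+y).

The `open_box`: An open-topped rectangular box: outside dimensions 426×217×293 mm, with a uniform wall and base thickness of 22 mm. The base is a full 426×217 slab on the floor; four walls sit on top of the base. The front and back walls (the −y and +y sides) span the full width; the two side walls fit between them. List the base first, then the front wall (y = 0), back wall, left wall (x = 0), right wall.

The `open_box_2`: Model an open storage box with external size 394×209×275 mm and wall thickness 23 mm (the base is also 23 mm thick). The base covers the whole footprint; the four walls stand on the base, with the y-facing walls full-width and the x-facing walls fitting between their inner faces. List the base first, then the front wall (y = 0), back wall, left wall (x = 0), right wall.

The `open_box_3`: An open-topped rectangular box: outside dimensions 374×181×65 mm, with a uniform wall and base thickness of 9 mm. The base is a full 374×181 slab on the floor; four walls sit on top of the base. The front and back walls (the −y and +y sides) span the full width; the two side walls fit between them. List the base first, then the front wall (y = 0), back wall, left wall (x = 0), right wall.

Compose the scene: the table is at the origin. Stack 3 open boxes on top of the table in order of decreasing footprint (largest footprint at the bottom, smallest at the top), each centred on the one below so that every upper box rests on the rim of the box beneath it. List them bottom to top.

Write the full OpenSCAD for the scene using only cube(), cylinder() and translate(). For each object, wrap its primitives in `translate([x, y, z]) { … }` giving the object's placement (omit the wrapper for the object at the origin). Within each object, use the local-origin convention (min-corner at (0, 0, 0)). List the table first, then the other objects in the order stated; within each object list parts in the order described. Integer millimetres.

translate([0, 0, 719]) cube([1756, 921, 47]);
translate([58, 58, 0]) cylinder(h = 719, r = 32);
translate([1698, 58, 0]) cylinder(h = 719, r = 32);
translate([58, 863, 0]) cylinder(h = 719, r = 32);
translate([1698, 863, 0]) cylinder(h = 719, r = 32);
translate([665, 352, 766]) {
  cube([426, 217, 22]);
  translate([0, 0, 22]) cube([426, 22, 271]);
  translate([0, 195, 22]) cube([426, 22, 271]);
  translate([0, 22, 22]) cube([22, 173, 271]);
  translate([404, 22, 22]) cube([22, 173, 271]);
}
translate([681, 356, 1059]) {
  cube([394, 209, 23]);
  translate([0, 0, 23]) cube([394, 23, 252]);
  translate([0, 186, 23]) cube([394, 23, 252]);
  translate([0, 23, 23]) cube([23, 163, 252]);
  translate([371, 23, 23]) cube([23, 163, 252]);
}
translate([691, 370, 1334]) {
  cube([374, 181, 9]);
  translate([0, 0, 9]) cube([374, 9, 56]);
  translate([0, 172, 9]) cube([374, 9, 56]);
  translate([0, 9, 9]) cube([9, 163, 56]);
  translate([365, 9, 9]) cube([9, 163, 56]);
}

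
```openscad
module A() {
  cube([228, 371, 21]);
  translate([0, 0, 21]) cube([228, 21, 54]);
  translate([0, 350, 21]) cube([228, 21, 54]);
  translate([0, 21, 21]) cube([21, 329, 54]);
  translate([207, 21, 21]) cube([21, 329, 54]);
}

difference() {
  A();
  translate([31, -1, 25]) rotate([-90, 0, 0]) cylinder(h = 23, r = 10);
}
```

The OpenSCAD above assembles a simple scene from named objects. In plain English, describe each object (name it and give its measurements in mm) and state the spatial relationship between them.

A is an open storage box with external size 228×371×75 mm and wall thickness 21 mm (the base is also 21 mm thick). The base covers the whole footprint; the four walls stand on the base, with the y-facing walls full-width and the x-facing walls fitting between their inner faces.

The open box has a circular hole of radius 10 mm through its front wall, centred at (x = 31, z = 25).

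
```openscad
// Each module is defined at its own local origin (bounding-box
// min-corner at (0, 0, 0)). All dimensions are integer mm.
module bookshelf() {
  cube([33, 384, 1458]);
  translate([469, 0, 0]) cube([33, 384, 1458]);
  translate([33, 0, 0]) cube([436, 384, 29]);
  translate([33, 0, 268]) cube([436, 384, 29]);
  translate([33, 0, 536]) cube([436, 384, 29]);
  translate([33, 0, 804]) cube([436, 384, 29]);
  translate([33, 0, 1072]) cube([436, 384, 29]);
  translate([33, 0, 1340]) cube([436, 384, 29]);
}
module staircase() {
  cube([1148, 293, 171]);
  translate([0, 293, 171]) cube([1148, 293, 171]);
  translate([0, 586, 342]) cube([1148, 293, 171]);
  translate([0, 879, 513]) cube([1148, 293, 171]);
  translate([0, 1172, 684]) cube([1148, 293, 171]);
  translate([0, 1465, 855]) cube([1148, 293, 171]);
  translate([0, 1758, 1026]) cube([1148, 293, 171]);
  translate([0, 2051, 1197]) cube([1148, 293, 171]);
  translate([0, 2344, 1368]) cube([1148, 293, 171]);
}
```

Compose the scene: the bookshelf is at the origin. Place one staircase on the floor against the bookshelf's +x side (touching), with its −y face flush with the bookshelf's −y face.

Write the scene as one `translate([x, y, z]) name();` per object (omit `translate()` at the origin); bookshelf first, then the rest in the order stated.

bookshelf();
translate([502, 0, 0]) staircase();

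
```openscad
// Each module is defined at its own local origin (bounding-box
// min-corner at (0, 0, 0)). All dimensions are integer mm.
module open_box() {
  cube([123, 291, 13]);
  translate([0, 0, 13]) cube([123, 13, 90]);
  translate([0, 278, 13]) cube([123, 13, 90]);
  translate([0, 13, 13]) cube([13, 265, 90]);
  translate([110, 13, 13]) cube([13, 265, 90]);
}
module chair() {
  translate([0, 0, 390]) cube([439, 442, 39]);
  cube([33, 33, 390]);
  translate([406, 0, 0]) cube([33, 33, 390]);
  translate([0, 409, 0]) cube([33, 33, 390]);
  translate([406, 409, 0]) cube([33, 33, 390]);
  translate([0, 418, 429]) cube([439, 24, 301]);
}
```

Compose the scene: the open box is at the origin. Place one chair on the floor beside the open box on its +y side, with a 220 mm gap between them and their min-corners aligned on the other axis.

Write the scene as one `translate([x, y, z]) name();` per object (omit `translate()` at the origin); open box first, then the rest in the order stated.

open_box();
translate([0, 511, 0]) chair();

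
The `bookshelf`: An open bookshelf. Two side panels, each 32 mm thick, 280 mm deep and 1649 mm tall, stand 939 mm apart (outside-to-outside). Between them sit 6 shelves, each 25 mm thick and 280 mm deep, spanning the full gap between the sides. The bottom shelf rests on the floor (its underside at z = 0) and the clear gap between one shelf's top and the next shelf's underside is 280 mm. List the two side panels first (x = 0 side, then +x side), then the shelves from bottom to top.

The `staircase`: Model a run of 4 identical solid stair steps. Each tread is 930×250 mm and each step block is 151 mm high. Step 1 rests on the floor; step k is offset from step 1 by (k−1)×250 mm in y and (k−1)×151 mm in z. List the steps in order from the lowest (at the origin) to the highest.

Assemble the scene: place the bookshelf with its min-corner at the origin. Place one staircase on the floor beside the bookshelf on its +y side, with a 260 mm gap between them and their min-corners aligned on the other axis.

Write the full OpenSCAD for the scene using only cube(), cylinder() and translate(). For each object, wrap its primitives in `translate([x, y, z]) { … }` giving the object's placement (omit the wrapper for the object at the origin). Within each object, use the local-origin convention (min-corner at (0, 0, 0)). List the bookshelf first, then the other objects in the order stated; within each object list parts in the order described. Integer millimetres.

cube([32, 280, 1649]);
translate([907, 0, 0]) cube([32, 280, 1649]);
translate([32, 0, 0]) cube([875, 280, 25]);
translate([32, 0, 305]) cube([875, 280, 25]);
translate([32, 0, 610]) cube([875, 280, 25]);
translate([32, 0, 915]) cube([875, 280, 25]);
translate([32, 0, 1220]) cube([875, 280, 25]);
translate([32, 0, 1525]) cube([875, 280, 25]);
translate([0, 540, 0]) {
  cube([930, 250, 151]);
  translate([0, 250, 151]) cube([930, 250, 151]);
  translate([0, 500, 302]) cube([930, 250, 151]);
  translate([0, 750, 453]) cube([930, 250, 151]);
}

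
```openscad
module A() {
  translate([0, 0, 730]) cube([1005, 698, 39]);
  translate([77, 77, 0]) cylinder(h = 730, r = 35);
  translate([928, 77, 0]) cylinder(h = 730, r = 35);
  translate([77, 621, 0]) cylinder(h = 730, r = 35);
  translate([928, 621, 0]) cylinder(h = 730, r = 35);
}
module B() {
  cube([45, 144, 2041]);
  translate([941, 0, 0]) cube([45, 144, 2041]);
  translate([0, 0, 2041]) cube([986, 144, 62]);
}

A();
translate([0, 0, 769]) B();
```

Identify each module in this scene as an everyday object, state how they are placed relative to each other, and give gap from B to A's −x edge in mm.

A is a table. B is a door frame. The door frame is on top of the table. The gap from the door frame to the table's −x edge is 0 mm.

The door frame's min-x is at 0; the table's min-x is 0; gap = 0 mm.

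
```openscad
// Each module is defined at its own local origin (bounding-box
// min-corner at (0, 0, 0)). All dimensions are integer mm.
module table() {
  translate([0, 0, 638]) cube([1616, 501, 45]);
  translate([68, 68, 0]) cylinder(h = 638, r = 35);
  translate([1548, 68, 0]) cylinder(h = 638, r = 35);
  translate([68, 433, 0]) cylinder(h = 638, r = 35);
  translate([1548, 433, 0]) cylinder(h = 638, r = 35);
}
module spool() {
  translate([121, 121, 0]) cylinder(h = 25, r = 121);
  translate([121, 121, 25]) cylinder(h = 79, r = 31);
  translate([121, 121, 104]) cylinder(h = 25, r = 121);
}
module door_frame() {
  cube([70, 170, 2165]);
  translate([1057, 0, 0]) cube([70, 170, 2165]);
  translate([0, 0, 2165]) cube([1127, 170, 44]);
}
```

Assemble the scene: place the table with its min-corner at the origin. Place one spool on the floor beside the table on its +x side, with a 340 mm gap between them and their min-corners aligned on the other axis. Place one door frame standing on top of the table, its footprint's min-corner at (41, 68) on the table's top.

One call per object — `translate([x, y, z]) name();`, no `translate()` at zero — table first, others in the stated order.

table();
translate([1956, 0, 0]) spool();
translate([41, 68, 683]) door_frame();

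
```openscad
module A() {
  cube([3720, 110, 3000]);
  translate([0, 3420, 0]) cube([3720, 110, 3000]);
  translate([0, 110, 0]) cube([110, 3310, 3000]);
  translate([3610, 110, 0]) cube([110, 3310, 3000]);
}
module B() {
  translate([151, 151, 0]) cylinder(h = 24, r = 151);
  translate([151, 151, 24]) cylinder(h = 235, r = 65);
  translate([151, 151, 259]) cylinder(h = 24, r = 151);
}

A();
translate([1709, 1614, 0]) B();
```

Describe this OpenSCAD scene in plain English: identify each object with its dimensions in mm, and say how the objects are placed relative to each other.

A is a box-shaped house frame (walls only): outside footprint 3720×3530 mm, wall height 3000 mm, wall thickness 110 mm. The two y-facing walls run the full x-width; the two x-facing walls fit between the inner faces of the y-facing walls.

B is a spool: two coaxial disc flanges of radius 151 mm and thickness 24 mm, joined by a core cylinder of radius 65 mm and height 235 mm. The lower flange rests on z = 0 and the three cylinders share a vertical axis.

The spool sits inside the house frame, centred.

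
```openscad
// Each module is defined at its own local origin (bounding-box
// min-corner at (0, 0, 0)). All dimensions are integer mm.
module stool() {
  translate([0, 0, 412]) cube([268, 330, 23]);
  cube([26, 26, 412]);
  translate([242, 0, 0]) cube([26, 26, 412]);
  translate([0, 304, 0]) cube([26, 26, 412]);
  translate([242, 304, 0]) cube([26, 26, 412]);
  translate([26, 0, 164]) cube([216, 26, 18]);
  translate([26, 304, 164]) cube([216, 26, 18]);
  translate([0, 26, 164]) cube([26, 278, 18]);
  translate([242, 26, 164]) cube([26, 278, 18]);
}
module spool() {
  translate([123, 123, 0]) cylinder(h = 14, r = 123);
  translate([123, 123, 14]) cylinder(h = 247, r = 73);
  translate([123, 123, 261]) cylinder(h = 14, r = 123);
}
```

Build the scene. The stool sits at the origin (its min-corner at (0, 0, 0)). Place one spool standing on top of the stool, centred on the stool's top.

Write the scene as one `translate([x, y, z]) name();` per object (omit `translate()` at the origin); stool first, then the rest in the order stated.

stool();
translate([11, 42, 435]) spool();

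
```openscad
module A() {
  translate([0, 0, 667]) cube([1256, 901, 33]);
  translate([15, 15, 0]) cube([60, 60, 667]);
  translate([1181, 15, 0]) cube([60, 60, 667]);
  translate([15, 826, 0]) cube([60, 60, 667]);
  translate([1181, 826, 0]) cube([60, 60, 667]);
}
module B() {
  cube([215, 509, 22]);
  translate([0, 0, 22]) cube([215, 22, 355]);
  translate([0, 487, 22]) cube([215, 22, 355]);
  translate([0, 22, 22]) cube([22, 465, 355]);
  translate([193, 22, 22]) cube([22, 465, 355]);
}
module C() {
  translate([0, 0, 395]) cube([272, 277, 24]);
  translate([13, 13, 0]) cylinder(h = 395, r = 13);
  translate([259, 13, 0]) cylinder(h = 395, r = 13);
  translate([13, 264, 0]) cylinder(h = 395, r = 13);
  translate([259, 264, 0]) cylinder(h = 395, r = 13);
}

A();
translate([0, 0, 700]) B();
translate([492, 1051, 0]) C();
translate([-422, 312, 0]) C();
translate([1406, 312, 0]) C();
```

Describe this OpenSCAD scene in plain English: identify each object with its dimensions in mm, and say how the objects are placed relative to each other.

A is a table: top 1256 mm (x) × 901 mm (y), 33 mm thick, upper face at z = 700 mm, on four 60×60 mm square legs, each inset 15 mm from the nearest pair of top edges, running from z = 0 to the bottom of the top.

B is an open-topped rectangular box: outside dimensions 215×509×377 mm, with a uniform wall and base thickness of 22 mm. The base is a full 215×509 slab on the floor; four walls sit on top of the base. The front and back walls (the −y and +y sides) span the full width; the two side walls fit between them.

C is a four-legged stool. The seat is 272×277 mm, 24 mm thick, top at z = 419 mm. It stands on four round legs, each 26 mm in diameter, from z = 0 to the seat underside, each leg's axis is inset half a diameter from the nearest pair of seat edges (so the leg's bounding box is flush with the corner).

The open box is on top of the table. Three stools sit around the table at the +y, −x, +x sides.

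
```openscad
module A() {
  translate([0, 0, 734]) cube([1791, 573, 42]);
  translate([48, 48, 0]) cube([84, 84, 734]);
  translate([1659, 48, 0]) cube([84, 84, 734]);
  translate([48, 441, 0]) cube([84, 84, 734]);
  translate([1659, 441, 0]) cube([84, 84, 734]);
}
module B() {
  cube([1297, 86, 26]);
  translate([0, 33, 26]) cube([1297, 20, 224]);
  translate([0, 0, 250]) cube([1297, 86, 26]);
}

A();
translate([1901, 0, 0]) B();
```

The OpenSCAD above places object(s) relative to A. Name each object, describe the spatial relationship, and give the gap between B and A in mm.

A is a table. B is an I-beam. The I-beam is on the floor beside the table on its +x side. The gap between the I-beam and the table is 110 mm.

The I-beam's nearest face is 110 mm from the table's +x face.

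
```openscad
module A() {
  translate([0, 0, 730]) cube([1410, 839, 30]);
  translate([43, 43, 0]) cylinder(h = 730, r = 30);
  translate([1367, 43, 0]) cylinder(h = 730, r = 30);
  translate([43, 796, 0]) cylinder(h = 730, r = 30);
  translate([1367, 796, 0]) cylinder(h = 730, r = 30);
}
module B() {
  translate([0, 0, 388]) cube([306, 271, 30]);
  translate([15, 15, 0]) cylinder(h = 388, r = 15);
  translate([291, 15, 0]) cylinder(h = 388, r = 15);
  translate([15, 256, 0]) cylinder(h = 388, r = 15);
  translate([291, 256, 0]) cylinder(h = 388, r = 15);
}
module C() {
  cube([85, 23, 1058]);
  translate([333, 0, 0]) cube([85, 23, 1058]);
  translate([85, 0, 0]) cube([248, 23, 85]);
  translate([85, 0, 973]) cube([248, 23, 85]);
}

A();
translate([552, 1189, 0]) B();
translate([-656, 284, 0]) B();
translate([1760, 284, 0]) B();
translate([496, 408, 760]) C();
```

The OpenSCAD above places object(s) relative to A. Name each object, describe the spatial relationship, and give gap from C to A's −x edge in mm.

The picture frame's min-x is at 496; the table's min-x is 0; gap = 496 mm.

A is a table. B is a stool. C is a picture frame. Three stools sit around the table at the +y, −x, +x sides. The picture frame is on top of the table, centred. The gap from the picture frame to the table's −x edge is 496 mm.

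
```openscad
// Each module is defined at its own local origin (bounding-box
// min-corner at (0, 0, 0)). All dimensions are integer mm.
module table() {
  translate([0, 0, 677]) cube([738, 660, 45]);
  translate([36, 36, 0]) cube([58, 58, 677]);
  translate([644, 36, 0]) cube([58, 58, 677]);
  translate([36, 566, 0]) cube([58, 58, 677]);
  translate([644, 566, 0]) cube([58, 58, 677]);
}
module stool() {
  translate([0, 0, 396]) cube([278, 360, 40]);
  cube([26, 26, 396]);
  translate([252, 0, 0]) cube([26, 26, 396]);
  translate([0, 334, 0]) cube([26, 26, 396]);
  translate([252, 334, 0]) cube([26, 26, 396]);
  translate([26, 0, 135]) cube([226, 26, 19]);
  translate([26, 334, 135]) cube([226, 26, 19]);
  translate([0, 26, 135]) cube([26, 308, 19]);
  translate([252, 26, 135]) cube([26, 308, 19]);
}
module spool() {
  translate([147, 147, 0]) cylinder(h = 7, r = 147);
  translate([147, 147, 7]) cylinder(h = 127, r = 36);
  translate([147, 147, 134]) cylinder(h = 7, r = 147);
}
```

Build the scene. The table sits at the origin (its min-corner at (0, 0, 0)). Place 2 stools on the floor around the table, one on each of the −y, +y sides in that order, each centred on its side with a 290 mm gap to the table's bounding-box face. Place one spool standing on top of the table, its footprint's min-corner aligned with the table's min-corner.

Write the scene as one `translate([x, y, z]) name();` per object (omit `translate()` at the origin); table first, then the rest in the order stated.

table();
translate([230, -650, 0]) stool();
translate([230, 950, 0]) stool();
translate([0, 0, 722]) spool();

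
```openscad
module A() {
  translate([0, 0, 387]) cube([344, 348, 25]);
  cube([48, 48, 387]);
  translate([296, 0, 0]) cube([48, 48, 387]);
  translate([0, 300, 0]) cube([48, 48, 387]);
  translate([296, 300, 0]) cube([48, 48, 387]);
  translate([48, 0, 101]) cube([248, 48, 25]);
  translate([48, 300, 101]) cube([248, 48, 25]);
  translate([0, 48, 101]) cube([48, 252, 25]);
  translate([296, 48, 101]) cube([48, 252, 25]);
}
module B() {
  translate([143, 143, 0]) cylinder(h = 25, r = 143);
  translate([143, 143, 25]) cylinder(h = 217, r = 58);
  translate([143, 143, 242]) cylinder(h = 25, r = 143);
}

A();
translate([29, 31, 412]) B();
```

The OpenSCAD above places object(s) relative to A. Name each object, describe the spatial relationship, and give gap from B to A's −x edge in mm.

A is a stool. B is a spool. The spool is on top of the stool, centred. The gap from the spool to the stool's −x edge is 29 mm.

The spool's min-x is at 29; the stool's min-x is 0; gap = 29 mm.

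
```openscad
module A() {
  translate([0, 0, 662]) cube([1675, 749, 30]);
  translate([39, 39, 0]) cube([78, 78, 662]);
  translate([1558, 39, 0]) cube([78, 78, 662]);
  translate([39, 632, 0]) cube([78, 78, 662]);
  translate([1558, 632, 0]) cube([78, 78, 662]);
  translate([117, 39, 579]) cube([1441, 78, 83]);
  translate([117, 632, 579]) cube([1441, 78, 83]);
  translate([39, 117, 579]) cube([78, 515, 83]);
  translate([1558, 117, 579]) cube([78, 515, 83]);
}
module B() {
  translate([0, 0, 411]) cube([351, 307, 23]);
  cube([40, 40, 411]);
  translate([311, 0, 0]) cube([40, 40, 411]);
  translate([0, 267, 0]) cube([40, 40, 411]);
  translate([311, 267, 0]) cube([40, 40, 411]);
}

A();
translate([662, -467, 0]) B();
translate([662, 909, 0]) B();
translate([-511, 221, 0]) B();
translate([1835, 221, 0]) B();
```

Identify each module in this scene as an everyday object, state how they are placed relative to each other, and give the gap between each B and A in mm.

Each stool's nearest face is 160 mm from the table's bounding box.

A is a table. B is a stool. Four stools sit around the table at the −y, +y, −x, +x sides. The gap between each stool and the table is 160 mm.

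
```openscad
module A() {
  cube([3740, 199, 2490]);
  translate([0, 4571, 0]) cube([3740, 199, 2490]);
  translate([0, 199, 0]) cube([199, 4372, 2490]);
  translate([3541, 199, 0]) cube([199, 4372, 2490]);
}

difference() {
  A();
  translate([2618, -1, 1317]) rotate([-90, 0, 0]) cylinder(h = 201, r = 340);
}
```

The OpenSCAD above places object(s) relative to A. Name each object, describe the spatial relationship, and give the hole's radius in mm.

A is a house frame. The house frame has a circular hole through its front wall. The hole's radius is 340 mm.

The subtracted cylinder has r = 340 mm.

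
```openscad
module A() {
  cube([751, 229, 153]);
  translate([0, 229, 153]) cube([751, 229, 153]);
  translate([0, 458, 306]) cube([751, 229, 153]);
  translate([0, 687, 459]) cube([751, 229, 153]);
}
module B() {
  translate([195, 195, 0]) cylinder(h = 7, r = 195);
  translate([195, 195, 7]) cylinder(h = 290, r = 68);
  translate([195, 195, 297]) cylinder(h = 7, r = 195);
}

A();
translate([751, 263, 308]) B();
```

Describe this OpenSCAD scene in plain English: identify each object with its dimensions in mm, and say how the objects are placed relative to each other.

A is a straight staircase of 4 solid steps. Each step is 751 mm wide (x), 229 mm deep (y, the going) and 153 mm tall (the rise). The first step rests on the floor; each subsequent step sits one going further in +y and one rise higher in +z, directly behind and above the previous step with no overlap.

B is a spool: two coaxial disc flanges of radius 195 mm and thickness 7 mm, joined by a core cylinder of radius 68 mm and height 290 mm. The lower flange rests on z = 0 and the three cylinders share a vertical axis.

The spool is beside the staircase with their tops flush at z = 612.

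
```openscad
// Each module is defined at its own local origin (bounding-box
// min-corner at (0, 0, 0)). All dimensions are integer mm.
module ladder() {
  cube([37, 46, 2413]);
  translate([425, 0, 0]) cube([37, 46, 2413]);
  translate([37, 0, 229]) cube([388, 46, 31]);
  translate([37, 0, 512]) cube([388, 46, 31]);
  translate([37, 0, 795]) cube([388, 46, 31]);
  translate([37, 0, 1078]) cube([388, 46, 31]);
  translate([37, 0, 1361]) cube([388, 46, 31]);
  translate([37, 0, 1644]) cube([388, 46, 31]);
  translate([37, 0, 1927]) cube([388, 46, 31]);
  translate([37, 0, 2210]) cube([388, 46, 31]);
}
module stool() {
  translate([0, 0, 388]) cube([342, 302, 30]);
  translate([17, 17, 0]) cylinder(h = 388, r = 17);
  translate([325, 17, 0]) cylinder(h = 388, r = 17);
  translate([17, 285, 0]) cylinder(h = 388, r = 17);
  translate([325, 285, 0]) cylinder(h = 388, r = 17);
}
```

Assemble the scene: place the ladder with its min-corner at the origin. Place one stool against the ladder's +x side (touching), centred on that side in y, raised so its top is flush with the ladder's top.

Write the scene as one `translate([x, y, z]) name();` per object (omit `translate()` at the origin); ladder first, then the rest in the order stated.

ladder();
translate([462, -128, 1995]) stool();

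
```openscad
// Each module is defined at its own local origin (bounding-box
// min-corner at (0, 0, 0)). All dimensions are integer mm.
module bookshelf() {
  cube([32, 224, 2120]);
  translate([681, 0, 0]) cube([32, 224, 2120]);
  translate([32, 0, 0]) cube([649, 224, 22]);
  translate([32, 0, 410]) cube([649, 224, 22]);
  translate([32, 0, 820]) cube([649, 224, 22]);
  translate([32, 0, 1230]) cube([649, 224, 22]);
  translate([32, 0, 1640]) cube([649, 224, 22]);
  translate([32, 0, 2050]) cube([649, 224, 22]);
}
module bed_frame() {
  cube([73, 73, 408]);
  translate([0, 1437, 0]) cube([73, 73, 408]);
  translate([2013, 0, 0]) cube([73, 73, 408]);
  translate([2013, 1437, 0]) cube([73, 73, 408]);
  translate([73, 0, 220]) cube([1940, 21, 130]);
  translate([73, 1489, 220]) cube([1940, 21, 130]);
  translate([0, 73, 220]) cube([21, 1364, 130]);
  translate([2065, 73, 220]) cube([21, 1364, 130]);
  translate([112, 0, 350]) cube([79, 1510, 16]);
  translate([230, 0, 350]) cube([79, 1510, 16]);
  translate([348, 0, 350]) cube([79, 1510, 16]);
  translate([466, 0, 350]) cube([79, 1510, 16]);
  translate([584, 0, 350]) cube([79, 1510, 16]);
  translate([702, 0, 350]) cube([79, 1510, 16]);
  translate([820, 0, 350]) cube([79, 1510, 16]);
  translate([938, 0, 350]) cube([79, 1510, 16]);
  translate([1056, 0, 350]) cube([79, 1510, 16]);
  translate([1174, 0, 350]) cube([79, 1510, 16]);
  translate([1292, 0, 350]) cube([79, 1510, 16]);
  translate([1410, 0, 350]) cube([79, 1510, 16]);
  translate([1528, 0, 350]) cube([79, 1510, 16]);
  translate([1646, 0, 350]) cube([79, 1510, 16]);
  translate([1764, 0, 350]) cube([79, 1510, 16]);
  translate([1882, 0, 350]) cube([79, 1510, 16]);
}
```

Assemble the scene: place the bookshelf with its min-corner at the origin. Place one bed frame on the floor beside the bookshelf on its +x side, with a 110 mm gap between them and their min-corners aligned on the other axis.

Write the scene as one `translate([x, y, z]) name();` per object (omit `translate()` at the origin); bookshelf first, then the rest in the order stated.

bookshelf();
translate([823, 0, 0]) bed_frame();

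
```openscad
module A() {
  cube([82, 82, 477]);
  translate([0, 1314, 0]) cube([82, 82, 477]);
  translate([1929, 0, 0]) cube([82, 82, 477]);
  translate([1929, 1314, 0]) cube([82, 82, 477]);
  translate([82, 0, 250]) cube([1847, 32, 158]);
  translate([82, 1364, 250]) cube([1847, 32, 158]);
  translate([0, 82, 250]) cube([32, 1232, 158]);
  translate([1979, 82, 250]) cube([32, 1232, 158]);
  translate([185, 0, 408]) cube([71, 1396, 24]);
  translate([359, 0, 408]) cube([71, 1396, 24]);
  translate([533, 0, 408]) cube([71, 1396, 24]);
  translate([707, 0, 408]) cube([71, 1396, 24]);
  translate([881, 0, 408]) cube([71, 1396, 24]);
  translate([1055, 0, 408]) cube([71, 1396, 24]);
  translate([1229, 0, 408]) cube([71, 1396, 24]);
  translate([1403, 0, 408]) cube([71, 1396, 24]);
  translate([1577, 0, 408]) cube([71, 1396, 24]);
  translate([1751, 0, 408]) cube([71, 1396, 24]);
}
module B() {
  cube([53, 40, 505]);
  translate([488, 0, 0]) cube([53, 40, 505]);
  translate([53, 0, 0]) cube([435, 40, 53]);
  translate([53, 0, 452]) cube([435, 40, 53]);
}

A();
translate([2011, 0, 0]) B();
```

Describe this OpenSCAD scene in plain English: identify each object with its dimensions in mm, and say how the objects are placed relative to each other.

A is a bed frame 2011 mm long (x) by 1396 mm wide (y). Four 82×82 mm corner posts, 477 mm tall, at the corners of the footprint. Four rails of 32 mm thickness and 158 mm height run between adjacent posts with their undersides at z = 250 mm, their outer faces flush with the outside of the frame (the two x-running rails run between the posts' inner faces; the two y-running rails run between the posts' inner faces). 10 slats, each 71 mm wide (x) and 24 mm thick, lie across the top of the two x-running rails, running the full 1396 mm width of the frame in y; the slats are evenly spaced along x between the inner faces of the end posts with equal gaps (rounded down to the nearest mm) at the −x end and between each pair — any rounding remainder accumulates at the +x end.

B is a rectangular picture frame lying in the x–z plane (depth along y). The opening is 435 mm wide (x) by 399 mm tall (z), surrounded by a border 53 mm wide on all four sides. The frame is 40 mm deep and is made of two full-height vertical stiles with two horizontal rails fitted between them.

The picture frame is against the bed frame's +x side, with their −y faces flush.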